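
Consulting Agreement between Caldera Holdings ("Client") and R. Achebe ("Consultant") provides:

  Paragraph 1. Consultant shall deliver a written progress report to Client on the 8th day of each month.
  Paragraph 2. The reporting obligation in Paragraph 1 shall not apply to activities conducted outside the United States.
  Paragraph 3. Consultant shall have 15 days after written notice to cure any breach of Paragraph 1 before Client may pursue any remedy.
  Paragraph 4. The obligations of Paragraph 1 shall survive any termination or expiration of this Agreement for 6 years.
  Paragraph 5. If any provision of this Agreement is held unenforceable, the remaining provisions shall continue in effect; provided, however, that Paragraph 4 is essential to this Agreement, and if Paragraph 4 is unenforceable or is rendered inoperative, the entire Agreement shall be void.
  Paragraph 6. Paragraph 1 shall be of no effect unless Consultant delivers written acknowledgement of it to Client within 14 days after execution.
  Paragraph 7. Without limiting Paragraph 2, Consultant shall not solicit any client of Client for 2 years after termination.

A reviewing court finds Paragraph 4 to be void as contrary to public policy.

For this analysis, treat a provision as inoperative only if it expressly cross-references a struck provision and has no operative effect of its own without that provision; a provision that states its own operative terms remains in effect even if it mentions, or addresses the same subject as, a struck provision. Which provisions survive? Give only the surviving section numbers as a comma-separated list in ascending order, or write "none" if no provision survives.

Paragraph 4 is struck. Nothing else in the Agreement is defined by reference to Paragraph 4. Paragraph 5 makes Paragraph 4 an essential term, and Paragraph 4 is the provision held invalid; under Paragraph 5, the entire Agreement is therefore void. No provision of the Agreement survives.

none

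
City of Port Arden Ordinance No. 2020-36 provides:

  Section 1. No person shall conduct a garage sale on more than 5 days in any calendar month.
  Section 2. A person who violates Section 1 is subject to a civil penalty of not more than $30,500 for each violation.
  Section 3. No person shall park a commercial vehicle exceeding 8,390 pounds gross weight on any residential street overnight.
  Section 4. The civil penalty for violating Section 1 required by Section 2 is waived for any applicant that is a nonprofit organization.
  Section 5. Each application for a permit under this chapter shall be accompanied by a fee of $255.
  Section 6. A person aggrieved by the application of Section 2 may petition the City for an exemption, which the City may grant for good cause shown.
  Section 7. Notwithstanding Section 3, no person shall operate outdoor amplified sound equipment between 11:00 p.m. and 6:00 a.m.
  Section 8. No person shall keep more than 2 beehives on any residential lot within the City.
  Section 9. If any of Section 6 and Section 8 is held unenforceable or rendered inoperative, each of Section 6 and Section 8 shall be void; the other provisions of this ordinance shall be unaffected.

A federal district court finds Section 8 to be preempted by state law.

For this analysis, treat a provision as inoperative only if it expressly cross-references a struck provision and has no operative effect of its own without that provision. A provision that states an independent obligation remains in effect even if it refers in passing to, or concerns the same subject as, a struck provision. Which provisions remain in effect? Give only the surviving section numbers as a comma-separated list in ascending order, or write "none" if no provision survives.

Section 8 is struck. No other provision's operative terms depend on Section 8. Section 9 declares Section 6 and Section 8 mutually dependent; since one of them has fallen, all of them are of no effect. That brings down Section 6 as well. The remainder continues in force under Section 9. Section 1, Section 2, Section 3, Section 4, Section 5, Section 7, and Section 9 remain in effect.

1, 2, 3, 4, 5, 7, 9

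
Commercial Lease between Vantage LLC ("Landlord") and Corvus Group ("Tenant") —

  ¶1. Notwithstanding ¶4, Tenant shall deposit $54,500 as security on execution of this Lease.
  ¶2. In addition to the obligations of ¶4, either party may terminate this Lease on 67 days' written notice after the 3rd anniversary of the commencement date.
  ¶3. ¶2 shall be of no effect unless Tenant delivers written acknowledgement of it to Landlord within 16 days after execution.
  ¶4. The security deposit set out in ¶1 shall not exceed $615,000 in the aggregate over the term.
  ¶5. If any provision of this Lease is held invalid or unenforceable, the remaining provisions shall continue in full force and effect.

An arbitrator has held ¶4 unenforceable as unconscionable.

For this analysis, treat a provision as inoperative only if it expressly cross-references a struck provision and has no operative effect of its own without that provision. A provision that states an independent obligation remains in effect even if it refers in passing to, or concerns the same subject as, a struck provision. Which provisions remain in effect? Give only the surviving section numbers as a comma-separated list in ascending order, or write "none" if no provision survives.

1, 2, 3, 5

¶4 is struck. ¶2 mentions ¶4 but its own obligation stands independently of ¶4, so ¶2 is not affected. ¶1 mentions ¶4 but its own obligation stands independently of ¶4, so ¶1 is not affected. No other provision's operative terms depend on ¶4. Under the severability clause in ¶5, the remaining provisions continue in force. That leaves ¶1, ¶2, ¶3, and ¶5 in effect.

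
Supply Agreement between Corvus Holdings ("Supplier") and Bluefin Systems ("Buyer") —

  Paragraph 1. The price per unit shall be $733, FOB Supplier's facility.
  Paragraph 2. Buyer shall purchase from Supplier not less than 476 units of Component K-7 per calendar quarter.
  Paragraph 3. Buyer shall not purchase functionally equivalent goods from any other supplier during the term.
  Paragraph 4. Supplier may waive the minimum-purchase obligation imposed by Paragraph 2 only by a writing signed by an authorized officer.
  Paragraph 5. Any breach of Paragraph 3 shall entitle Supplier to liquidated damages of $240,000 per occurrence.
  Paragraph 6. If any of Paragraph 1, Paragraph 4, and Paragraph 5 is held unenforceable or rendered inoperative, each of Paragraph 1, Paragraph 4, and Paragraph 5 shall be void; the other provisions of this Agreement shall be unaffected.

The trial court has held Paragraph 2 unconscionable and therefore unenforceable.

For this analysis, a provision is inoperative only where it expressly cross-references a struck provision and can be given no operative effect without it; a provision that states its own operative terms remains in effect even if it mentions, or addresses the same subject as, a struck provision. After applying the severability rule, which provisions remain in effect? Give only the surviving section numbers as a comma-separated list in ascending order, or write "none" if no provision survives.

3, 6

Paragraph 2 is struck. The only function of Paragraph 4 is the waiver condition for Paragraph 2, so it cannot stand once Paragraph 2 is removed. Paragraph 6 declares Paragraph 1, Paragraph 4, and Paragraph 5 mutually dependent; since one of them has fallen, all of them are of no effect. That brings down Paragraph 1 and Paragraph 5 as well. The remainder continues in force under Paragraph 6. Paragraph 3 and Paragraph 6 remain in effect.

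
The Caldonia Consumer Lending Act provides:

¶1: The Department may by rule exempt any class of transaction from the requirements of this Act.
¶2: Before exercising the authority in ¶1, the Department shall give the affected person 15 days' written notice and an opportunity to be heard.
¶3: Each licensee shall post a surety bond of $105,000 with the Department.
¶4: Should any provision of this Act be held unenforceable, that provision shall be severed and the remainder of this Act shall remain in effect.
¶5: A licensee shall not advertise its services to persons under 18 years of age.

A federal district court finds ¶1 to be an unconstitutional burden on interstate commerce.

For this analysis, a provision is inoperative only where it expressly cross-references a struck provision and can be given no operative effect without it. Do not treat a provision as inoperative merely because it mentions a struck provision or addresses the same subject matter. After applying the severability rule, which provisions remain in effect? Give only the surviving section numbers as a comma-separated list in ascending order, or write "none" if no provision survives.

¶1 is struck. ¶2 has no operative effect of its own apart from ¶1 and is therefore inoperative. Under the severability clause in ¶4, the remaining provisions continue in force. The provisions still in force are ¶3, ¶4, and ¶5.

3, 4, 5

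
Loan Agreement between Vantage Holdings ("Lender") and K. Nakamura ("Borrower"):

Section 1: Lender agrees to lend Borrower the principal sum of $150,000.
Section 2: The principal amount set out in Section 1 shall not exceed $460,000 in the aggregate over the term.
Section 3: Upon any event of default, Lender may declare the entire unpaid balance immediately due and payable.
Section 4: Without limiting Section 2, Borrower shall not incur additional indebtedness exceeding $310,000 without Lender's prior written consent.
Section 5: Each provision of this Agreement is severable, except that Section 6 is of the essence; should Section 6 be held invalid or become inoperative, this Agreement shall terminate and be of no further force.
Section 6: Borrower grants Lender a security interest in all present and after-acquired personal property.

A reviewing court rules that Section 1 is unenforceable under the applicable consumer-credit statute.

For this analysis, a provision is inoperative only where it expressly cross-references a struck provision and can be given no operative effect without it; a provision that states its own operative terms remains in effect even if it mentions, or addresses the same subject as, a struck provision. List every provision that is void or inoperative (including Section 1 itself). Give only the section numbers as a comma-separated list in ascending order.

1, 2

Section 1 is struck. Section 2 operates only by reference to Section 1, so it falls with Section 1. Section 4 mentions Section 2 but its own obligation stands independently of Section 2, so Section 4 is not affected. Section 5 makes Section 6 an essential term, but Section 6 is unaffected, so the severability proviso in Section 5 preserves the remaining provisions. Section 3, Section 4, Section 5, and Section 6 remain in effect.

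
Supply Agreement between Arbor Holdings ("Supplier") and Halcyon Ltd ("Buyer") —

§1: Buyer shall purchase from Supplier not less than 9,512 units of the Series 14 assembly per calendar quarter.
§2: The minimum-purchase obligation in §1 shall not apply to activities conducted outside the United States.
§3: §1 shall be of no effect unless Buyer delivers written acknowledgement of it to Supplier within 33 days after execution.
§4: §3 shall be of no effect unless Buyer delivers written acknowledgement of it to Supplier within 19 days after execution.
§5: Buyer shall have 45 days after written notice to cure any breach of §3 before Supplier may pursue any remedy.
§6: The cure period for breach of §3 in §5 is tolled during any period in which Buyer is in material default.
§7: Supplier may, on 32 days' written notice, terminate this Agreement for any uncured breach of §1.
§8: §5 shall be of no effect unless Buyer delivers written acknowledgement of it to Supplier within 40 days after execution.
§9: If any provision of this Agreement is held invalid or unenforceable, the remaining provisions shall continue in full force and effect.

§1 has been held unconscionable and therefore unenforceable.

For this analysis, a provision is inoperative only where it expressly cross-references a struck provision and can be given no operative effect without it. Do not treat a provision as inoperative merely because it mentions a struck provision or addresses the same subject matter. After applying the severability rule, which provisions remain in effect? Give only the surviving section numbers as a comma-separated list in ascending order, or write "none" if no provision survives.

§1 is struck. §2 operates only by reference to §1, so it falls with §1. The only function of §3 is the acknowledgement condition for §1, so it cannot stand once §1 is removed. §7 has no operative effect of its own apart from §1 and is therefore inoperative. §4 has no operative effect of its own apart from §3 and is therefore inoperative. §5 merely fixes the cure period for breach of §3; with §3 gone it has nothing to operate on and falls away. §6 does nothing except set the tolling of the cure period for breach of §3 by reference to §5; with §5 gone it has no independent effect and is inoperative. The only function of §8 is the acknowledgement condition for §5, so it cannot stand once §5 is removed. Under the severability clause in §9, the remaining provisions continue in force. Only §9 remains in effect.

9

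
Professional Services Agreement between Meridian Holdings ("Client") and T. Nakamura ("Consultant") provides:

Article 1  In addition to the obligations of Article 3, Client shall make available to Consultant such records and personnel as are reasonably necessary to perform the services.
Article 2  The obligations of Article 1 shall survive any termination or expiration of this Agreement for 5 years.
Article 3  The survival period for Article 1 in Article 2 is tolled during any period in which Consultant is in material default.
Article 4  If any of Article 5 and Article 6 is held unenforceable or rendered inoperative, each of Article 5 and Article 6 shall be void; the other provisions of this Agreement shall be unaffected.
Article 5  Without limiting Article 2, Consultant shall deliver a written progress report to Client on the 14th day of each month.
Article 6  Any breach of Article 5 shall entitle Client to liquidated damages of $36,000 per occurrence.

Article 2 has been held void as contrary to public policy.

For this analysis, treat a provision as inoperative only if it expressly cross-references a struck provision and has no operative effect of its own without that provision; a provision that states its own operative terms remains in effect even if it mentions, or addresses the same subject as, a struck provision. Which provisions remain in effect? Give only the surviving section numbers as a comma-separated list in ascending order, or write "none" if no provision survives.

1, 4, 5, 6

Article 2 is struck. Article 3 operates only by reference to Article 2, so it falls with Article 2. Article 1 mentions Article 3 but its own obligation stands independently of Article 3, so Article 1 is not affected. Article 5 mentions Article 2 but its own obligation stands independently of Article 2, so Article 5 is not affected. Article 4 ties Article 5 and Article 6 together, but none of those is affected here; the remaining provisions continue in force under Article 4. The provisions still in force are Article 1, Article 4, Article 5, and Article 6.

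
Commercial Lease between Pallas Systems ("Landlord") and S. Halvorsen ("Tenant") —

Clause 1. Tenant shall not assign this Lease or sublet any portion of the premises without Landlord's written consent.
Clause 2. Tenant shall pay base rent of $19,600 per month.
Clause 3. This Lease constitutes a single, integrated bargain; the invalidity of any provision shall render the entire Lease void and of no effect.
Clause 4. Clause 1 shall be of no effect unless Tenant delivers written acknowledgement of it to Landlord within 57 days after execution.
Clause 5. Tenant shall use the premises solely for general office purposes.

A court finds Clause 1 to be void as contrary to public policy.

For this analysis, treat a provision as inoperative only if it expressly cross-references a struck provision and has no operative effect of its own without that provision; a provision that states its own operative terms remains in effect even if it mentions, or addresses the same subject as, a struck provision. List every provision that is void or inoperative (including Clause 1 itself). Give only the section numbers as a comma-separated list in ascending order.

Clause 1 is struck. Clause 4 operates only by reference to Clause 1, so it falls with Clause 1. Clause 3 provides that the Lease is not severable, so the invalidity of any one provision voids the entire Lease. No provision of the Lease survives.

1, 2, 3, 4, 5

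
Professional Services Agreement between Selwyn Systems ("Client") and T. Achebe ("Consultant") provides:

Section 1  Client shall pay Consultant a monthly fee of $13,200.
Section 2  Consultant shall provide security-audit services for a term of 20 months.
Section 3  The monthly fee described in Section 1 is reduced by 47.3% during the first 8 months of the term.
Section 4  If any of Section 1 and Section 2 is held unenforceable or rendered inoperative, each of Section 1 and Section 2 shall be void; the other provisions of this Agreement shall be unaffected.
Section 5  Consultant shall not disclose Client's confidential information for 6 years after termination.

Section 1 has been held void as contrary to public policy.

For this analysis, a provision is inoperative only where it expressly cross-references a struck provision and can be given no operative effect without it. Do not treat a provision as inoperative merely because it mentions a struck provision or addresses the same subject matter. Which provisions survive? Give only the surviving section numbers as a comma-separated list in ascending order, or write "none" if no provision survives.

Section 1 is struck. Section 3 operates only by reference to Section 1, so it falls with Section 1. Section 4 declares Section 1 and Section 2 mutually dependent; since one of them has fallen, all of them are of no effect. That brings down Section 2 as well. The remainder continues in force under Section 4. That leaves Section 4 and Section 5 in effect.

4, 5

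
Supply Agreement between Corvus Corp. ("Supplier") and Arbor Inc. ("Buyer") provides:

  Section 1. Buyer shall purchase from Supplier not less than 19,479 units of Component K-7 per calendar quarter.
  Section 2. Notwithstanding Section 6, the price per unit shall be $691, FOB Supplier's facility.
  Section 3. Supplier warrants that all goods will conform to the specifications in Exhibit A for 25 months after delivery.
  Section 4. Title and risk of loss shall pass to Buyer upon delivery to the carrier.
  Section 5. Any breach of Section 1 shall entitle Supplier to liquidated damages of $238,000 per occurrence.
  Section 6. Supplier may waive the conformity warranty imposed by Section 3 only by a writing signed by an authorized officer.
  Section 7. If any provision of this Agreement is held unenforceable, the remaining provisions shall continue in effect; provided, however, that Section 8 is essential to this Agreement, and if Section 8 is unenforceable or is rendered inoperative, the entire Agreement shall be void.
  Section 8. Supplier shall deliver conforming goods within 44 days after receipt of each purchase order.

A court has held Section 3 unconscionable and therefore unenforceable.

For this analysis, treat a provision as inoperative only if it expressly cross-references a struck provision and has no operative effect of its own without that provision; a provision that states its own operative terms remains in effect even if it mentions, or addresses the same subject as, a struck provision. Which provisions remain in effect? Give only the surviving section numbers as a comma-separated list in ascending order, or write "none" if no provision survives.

1, 2, 4, 5, 7, 8

Section 3 is struck. Section 6 has no operative effect of its own apart from Section 3 and is therefore inoperative. Section 2 mentions Section 6 but its own obligation stands independently of Section 6, so Section 2 is not affected. Section 7 makes Section 8 an essential term, but Section 8 is unaffected, so the severability proviso in Section 7 preserves the remaining provisions. That leaves Section 1, Section 2, Section 4, Section 5, Section 7, and Section 8 in effect.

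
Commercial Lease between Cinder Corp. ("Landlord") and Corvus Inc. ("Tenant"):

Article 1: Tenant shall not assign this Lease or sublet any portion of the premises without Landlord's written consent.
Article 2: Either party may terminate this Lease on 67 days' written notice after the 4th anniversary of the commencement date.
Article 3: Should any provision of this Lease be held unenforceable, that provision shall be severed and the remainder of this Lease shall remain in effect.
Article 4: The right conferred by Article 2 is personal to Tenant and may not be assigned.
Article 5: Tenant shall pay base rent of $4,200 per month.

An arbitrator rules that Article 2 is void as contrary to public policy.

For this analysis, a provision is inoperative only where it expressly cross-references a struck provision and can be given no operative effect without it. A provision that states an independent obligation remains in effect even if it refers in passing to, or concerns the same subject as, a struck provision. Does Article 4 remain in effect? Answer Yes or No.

Article 2 is struck. Article 4 merely fixes the non-assignment of Article 2; with Article 2 gone it has nothing to operate on and falls away. Under the severability clause in Article 3, the remaining provisions continue in force. That leaves Article 1, Article 3, and Article 5 in effect. Article 4 is among the inoperative provisions, so the answer is no.

No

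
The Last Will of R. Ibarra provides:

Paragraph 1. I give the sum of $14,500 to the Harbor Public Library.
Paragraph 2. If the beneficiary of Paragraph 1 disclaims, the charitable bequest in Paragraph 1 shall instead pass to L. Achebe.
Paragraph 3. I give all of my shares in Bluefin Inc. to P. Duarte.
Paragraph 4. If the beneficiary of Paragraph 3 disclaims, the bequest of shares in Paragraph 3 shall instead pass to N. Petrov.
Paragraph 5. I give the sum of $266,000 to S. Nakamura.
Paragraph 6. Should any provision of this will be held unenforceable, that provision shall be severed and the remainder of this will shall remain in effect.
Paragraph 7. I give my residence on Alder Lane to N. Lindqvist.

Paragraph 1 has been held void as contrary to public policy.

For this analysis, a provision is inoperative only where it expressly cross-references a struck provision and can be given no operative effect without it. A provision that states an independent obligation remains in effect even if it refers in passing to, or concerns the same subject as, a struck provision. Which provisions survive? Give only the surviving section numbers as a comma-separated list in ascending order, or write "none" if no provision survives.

Paragraph 1 is struck. Paragraph 2 merely fixes the alternative disposition for Paragraph 1; with Paragraph 1 gone it has nothing to operate on and falls away. Under the severability clause in Paragraph 6, the remaining provisions continue in force. That leaves Paragraph 3, Paragraph 4, Paragraph 5, Paragraph 6, and Paragraph 7 in effect.

3, 4, 5, 6, 7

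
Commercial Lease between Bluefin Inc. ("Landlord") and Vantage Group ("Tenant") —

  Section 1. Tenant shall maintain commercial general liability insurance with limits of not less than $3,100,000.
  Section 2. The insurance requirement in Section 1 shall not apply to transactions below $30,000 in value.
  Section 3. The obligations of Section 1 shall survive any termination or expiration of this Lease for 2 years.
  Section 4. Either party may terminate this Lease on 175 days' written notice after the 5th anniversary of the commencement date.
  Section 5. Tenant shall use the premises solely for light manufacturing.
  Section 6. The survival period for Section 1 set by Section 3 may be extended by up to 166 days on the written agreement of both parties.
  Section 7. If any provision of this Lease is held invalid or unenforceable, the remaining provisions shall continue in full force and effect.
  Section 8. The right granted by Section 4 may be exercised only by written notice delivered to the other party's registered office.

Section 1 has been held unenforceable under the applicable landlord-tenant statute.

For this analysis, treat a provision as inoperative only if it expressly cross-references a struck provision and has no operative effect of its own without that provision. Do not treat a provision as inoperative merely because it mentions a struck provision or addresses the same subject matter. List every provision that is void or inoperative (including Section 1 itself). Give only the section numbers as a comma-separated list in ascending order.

1, 2, 3, 6

Section 1 is struck. The whole of Section 2 is the carve-out from the insurance requirement, defined by reference to Section 1, so Section 2 cannot stand once Section 1 is removed. Section 3 operates only by reference to Section 1, so it falls with Section 1. The whole of Section 6 is the extension of the survival period for Section 1, defined by reference to Section 3, so Section 6 cannot stand once Section 3 is removed. Under the severability clause in Section 7, the remaining provisions continue in force. The provisions still in force are Section 4, Section 5, Section 7, and Section 8.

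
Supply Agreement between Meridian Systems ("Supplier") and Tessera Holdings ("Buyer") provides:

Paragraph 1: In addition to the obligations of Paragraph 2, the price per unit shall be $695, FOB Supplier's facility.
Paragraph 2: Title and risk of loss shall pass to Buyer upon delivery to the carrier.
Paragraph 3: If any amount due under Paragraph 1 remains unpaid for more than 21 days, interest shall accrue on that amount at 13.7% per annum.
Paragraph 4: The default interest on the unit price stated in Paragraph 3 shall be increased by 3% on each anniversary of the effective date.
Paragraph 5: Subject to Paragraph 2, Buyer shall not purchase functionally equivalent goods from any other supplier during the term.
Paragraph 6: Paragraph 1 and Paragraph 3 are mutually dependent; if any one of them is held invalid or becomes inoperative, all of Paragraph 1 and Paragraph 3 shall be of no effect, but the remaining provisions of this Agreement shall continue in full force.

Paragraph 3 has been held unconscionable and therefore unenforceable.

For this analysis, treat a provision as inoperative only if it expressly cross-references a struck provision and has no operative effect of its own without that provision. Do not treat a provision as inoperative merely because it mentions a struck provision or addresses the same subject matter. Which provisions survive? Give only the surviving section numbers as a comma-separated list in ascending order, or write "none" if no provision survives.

2, 5, 6

Paragraph 3 is struck. Paragraph 4 has no operative effect of its own apart from Paragraph 3 and is therefore inoperative. Paragraph 6 declares Paragraph 1 and Paragraph 3 mutually dependent; since one of them has fallen, all of them are of no effect. That brings down Paragraph 1 as well. The remainder continues in force under Paragraph 6. Paragraph 2, Paragraph 5, and Paragraph 6 remain in effect.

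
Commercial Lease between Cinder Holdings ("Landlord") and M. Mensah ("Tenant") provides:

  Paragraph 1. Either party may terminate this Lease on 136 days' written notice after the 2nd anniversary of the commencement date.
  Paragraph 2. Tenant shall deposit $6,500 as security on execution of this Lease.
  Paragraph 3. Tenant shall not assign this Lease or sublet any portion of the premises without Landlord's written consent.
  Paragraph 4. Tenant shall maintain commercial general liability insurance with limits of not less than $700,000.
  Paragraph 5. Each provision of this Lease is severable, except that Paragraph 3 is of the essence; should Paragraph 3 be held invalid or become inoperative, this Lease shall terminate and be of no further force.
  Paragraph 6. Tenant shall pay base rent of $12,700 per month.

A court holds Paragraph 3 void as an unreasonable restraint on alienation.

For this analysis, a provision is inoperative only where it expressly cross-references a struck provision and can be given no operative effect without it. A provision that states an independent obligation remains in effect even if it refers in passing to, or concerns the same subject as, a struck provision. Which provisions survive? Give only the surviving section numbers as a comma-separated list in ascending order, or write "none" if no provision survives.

Paragraph 3 is struck. Nothing else in the Lease is defined by reference to Paragraph 3. Paragraph 5 makes Paragraph 3 an essential term, and Paragraph 3 is the provision held invalid; under Paragraph 5, the entire Lease is therefore void. No provision of the Lease survives.

none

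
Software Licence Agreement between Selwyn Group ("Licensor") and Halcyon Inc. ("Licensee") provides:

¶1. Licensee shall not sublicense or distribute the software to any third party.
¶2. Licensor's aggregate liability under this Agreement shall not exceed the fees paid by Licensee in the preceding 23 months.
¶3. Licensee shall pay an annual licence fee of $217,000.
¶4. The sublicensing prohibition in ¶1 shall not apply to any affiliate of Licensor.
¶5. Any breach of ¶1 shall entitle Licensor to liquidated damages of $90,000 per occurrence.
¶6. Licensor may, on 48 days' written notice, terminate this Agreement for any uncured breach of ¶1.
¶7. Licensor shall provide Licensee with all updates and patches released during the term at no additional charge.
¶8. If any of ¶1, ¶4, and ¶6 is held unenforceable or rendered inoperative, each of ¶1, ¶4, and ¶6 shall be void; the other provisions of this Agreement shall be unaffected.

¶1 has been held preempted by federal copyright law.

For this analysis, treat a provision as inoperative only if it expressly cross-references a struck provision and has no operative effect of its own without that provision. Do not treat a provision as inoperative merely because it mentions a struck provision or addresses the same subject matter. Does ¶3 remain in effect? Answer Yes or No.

¶1 is struck. The whole of ¶4 is the carve-out from the sublicensing prohibition, defined by reference to ¶1, so ¶4 cannot stand once ¶1 is removed. ¶5 has no operative effect of its own apart from ¶1 and is therefore inoperative. ¶6 merely fixes the termination right for breach of ¶1; with ¶1 gone it has nothing to operate on and falls away. ¶8 declares ¶1, ¶4, and ¶6 mutually dependent; since one of them has fallen, all of them are of no effect. The remainder continues in force under ¶8. The provisions still in force are ¶2, ¶3, ¶7, and ¶8. ¶3 is among the surviving provisions, so the answer is yes.

Yes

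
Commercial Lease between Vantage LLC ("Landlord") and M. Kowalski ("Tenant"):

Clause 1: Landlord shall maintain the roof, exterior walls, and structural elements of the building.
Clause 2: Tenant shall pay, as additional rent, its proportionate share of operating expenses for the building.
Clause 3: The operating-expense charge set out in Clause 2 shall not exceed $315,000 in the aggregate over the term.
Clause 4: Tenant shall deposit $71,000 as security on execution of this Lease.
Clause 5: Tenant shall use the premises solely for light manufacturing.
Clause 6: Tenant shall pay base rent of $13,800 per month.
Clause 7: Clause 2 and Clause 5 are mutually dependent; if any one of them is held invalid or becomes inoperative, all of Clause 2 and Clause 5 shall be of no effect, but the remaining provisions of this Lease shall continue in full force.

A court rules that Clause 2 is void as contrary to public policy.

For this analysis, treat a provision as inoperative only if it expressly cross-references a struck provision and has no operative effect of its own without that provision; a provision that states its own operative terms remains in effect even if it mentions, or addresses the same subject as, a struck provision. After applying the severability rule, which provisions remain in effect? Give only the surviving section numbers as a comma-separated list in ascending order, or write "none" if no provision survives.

Clause 2 is struck. The whole of Clause 3 is the aggregate cap on the operating-expense charge, defined by reference to Clause 2, so Clause 3 cannot stand once Clause 2 is removed. Clause 7 declares Clause 2 and Clause 5 mutually dependent; since one of them has fallen, all of them are of no effect. That brings down Clause 5 as well. The remainder continues in force under Clause 7. Clause 1, Clause 4, Clause 6, and Clause 7 remain in effect.

1, 4, 6, 7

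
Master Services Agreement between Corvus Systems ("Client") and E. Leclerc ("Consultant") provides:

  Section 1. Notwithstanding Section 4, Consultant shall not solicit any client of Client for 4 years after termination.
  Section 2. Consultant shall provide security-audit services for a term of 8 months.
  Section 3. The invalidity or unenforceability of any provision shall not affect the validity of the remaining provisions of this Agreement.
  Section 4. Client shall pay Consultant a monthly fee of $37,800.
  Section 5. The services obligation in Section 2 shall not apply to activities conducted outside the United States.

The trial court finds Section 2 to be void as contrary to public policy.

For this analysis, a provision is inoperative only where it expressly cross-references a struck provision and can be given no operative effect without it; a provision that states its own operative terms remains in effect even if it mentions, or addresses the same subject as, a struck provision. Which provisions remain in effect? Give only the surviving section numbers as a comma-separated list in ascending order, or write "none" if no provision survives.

1, 3, 4

Section 2 is struck. Section 5 does nothing except set the carve-out from the services obligation by reference to Section 2; with Section 2 gone it has no independent effect and is inoperative. Under the severability clause in Section 3, the remaining provisions continue in force. The provisions still in force are Section 1, Section 3, and Section 4.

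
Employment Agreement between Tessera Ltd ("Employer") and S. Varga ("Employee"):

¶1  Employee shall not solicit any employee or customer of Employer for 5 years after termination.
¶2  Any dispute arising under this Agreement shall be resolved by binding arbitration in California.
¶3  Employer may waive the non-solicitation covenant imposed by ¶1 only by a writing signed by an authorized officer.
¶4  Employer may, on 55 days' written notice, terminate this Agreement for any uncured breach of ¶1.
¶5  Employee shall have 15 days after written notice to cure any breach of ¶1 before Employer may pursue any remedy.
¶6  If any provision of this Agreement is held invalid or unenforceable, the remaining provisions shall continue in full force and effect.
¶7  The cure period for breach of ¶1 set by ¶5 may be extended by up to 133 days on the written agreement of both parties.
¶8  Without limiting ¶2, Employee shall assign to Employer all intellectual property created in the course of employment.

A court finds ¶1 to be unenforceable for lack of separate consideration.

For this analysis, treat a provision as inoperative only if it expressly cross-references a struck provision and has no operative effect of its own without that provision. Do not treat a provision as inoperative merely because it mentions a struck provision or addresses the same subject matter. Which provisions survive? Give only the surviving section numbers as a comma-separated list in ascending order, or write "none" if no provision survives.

2, 6, 8

¶1 is struck. The only function of ¶3 is the waiver condition for ¶1, so it cannot stand once ¶1 is removed. The only function of ¶4 is the termination right for breach of ¶1, so it cannot stand once ¶1 is removed. The only function of ¶5 is the cure period for breach of ¶1, so it cannot stand once ¶1 is removed. ¶7 operates only by reference to ¶5, so it falls with ¶5. Under the severability clause in ¶6, the remaining provisions continue in force. That leaves ¶2, ¶6, and ¶8 in effect.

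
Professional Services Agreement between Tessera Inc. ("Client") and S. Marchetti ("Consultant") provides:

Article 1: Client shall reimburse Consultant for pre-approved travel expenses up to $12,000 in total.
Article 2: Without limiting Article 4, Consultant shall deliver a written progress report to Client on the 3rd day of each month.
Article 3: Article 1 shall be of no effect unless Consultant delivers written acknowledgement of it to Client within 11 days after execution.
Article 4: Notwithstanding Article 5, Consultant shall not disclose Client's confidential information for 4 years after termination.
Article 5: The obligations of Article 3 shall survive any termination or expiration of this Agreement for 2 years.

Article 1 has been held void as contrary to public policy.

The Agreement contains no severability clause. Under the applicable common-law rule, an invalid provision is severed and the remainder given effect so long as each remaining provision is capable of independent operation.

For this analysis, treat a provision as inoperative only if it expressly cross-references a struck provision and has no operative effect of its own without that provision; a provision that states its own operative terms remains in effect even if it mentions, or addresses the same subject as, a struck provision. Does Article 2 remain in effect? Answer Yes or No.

Article 1 is struck. The only function of Article 3 is the acknowledgement condition for Article 1, so it cannot stand once Article 1 is removed. Article 5 merely fixes the survival period for Article 3; with Article 3 gone it has nothing to operate on and falls away. Article 4 mentions Article 5 but its own obligation stands independently of Article 5, so Article 4 is not affected. Under the stated default rule, only provisions that cannot operate independently fall away; the rest are enforced. Article 2 and Article 4 remain in effect. Article 2 is among the surviving provisions, so the answer is yes.

Yes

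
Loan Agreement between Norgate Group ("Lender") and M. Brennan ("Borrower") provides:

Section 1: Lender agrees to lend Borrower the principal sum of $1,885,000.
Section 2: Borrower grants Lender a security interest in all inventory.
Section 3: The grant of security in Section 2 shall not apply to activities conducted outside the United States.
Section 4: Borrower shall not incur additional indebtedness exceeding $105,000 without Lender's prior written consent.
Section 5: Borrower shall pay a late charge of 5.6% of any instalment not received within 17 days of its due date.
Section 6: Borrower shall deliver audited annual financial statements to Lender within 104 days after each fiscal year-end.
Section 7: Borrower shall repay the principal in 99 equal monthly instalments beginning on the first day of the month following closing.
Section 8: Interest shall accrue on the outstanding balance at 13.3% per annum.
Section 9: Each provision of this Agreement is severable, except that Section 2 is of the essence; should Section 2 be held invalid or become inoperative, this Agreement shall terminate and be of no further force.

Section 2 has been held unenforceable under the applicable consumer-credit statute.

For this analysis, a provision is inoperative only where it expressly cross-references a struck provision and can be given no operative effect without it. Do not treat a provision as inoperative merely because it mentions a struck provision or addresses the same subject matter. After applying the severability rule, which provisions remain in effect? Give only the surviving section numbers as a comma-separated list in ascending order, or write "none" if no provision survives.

Section 2 is struck. Section 3 has no operative effect of its own apart from Section 2 and is therefore inoperative. Section 9 makes Section 2 an essential term, and Section 2 is the provision held invalid; under Section 9, the entire Agreement is therefore void. No provision of the Agreement survives.

none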